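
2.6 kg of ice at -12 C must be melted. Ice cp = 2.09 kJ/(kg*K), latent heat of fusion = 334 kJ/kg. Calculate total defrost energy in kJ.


Sensible heat = cp * dT = 2.09 * 12 = 25.08 kJ/kg
Total per kg = 25.08 + 334 = 359.08 kJ/kg
Q = m * total = 2.6 * 359.08
Q = 933.6 kJ

933.6


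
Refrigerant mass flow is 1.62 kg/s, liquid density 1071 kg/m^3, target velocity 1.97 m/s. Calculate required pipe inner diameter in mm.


A = m_dot / (rho * v) = 1.62 / (1071 * 1.97) = 0.0007678198183 m^2
d = sqrt(4*A/pi) * 1000
d = 31.3 mm

31.3


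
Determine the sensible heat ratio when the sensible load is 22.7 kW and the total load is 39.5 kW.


SHR = Q_sensible / Q_total
SHR = 22.7 / 39.5
SHR = 0.575

0.575


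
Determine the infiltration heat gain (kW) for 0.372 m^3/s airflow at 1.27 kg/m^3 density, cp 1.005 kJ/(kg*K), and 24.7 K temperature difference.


Q = V_dot * rho * cp * dT
Q = 0.372 * 1.27 * 1.005 * 24.7
Q = 11.728 kW

11.728


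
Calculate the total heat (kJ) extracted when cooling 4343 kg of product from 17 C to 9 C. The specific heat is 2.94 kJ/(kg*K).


dT = 17 - (9) = 8 K
Q = m * cp * dT = 4343 * 2.94 * 8
Q = 102147 kJ

102147


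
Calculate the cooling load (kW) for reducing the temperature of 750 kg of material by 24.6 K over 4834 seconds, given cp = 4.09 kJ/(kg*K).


Q = m * cp * dT / t
Q = 750 * 4.09 * 24.6 / 4834
Q = 15.61 kW

15.61


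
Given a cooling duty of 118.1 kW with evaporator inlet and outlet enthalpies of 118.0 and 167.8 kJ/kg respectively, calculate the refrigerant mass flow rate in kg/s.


dh = 167.8 - 118.0 = 49.8 kJ/kg
m_dot = Q / dh = 118.1 / 49.8 = 2.3715 kg/s

2.3715


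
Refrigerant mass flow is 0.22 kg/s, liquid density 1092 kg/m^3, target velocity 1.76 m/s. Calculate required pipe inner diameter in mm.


A = m_dot / (rho * v) = 0.22 / (1092 * 1.76) = 0.0001144688645 m^2
d = sqrt(4*A/pi) * 1000
d = 12.1 mm

12.1


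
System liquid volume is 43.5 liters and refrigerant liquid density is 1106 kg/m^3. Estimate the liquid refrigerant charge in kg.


Charge = V * rho / 1000
Charge = 43.5 * 1106 / 1000
Charge = 48.11 kg

48.11


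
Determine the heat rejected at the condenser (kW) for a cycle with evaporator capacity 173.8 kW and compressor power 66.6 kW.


Q_cond = Q_evap + W
Q_cond = 173.8 + 66.6
Q_cond = 240.4 kW

240.4


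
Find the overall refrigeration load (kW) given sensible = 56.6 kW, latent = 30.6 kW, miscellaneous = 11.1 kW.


Q_total = Q_s + Q_l + Q_misc
Q_total = 56.6 + 30.6 + 11.1
Q_total = 98.3 kW

98.3


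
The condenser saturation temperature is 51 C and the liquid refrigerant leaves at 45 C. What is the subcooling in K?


Subcooling = T_cond - T_liquid
Subcooling = 51 - 45
Subcooling = 6 K

6


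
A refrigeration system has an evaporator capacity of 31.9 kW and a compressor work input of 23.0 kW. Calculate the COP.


COP = Q_evap / W
COP = 31.9 / 23.0
COP = 1.387

1.387


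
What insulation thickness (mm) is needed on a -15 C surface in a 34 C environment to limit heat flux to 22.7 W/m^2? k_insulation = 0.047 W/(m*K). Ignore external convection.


dT = 34 - (-15) = 49 K
thickness = k * dT / q_max * 1000
thickness = 0.047 * 49 / 22.7 * 1000
thickness = 101.5 mm

101.5


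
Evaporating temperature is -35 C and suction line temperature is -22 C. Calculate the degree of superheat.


Superheat = T_suction - T_evap
Superheat = -22 - (-35)
Superheat = 13 K

13


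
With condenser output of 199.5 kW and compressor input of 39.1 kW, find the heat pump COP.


COP_hp = Q_cond / W
COP_hp = 199.5 / 39.1
COP_hp = 5.102

5.102


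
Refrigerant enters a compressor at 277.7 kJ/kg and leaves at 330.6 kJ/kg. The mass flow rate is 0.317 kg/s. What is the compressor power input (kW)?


dh = 330.6 - 277.7 = 52.9 kJ/kg
W = m_dot * dh = 0.317 * 52.9 = 16.77 kW

16.77


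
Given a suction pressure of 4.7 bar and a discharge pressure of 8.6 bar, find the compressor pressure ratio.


PR = P_high / P_low
PR = 8.6 / 4.7
PR = 1.83

1.83


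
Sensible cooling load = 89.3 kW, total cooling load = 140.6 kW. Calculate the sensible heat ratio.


SHR = Q_sensible / Q_total
SHR = 89.3 / 140.6
SHR = 0.635

0.635


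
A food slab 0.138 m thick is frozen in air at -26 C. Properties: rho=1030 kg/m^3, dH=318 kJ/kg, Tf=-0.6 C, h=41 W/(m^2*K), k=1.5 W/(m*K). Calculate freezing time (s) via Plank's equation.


dT = -0.6 - (-26) = 25.4 K
term1 = a/(2h) = 0.138/(2*41) = 0.001682926829
term2 = a^2/(8k) = 0.138^2/(8*1.5) = 0.001587
t = rho*dH*1000/dT * (term1 + term2)
t = 1030*318*1000/25.4 * (0.001682926829 + 0.001587)
t = 42167 s

42167


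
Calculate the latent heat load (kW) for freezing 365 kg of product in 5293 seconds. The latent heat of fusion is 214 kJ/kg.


Q_lat = m * h_fg / t
Q_lat = 365 * 214 / 5293
Q_lat = 14.76 kW

14.76


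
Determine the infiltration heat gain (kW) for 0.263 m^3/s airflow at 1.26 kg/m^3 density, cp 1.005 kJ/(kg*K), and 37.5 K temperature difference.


Q = V_dot * rho * cp * dT
Q = 0.263 * 1.26 * 1.005 * 37.5
Q = 12.489 kW

12.489


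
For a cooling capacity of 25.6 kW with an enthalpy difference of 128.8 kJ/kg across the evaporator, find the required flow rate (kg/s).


m_dot = Q / dh
m_dot = 25.6 / 128.8
m_dot = 0.1988 kg/s

0.1988


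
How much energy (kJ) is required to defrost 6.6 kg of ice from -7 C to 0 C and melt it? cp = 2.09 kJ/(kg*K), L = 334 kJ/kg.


Sensible heat = cp * dT = 2.09 * 7 = 14.63 kJ/kg
Total per kg = 14.63 + 334 = 348.63 kJ/kg
Q = m * total = 6.6 * 348.63
Q = 2301.0 kJ

2301.0


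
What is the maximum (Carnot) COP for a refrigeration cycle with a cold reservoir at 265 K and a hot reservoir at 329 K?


dT = 329 - 265 = 64 K
COP_carnot = T_cold / dT = 265 / 64
COP_carnot = 4.141

4.141


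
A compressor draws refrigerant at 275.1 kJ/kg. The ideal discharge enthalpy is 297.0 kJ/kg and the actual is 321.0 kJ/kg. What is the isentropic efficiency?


dh_ideal = 297.0 - 275.1 = 21.9 kJ/kg
dh_actual = 321.0 - 275.1 = 45.9 kJ/kg
eta_s = dh_ideal / dh_actual = 21.9 / 45.9
eta_s = 0.4771

0.4771


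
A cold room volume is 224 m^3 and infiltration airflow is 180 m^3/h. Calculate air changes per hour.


ACH = flow / volume
ACH = 180 / 224
ACH = 0.804

0.804


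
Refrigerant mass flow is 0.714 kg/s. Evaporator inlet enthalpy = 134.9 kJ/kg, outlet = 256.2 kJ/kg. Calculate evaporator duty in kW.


dh = 256.2 - 134.9 = 121.3 kJ/kg
Q_evap = m_dot * dh = 0.714 * 121.3
Q_evap = 86.61 kW

86.61


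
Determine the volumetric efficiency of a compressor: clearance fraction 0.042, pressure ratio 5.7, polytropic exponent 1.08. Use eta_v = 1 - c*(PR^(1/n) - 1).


PR^(1/n) = 5.7^(1/1.08) = 5.01053529
eta_v = 1 - 0.042 * (5.01053529 - 1)
eta_v = 0.8316

0.8316


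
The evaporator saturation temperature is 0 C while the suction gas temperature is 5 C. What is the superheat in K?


Superheat = T_suction - T_evap
Superheat = 5 - (0)
Superheat = 5 K

5


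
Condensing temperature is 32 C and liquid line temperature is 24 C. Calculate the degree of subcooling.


Subcooling = T_cond - T_liquid
Subcooling = 32 - 24
Subcooling = 8 K

8


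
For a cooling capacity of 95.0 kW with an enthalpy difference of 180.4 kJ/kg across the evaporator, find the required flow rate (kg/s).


m_dot = Q / dh
m_dot = 95.0 / 180.4
m_dot = 0.5266 kg/s

0.5266


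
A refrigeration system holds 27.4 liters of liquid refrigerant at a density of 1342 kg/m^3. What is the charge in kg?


Charge = V * rho / 1000
Charge = 27.4 * 1342 / 1000
Charge = 36.77 kg

36.77


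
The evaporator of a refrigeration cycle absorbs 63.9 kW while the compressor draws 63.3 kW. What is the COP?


COP = Q_evap / W
COP = 63.9 / 63.3
COP = 1.009

1.009


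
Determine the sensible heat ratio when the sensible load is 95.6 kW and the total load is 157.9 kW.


SHR = Q_sensible / Q_total
SHR = 95.6 / 157.9
SHR = 0.605

0.605


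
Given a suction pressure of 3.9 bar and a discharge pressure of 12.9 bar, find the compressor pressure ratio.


PR = P_high / P_low
PR = 12.9 / 3.9
PR = 3.308

3.308


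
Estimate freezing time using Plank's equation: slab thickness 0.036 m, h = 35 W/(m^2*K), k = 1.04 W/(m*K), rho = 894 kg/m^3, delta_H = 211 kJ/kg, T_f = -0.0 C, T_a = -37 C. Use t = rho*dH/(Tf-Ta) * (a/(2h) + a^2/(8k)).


dT = -0.0 - (-37) = 37.0 K
term1 = a/(2h) = 0.036/(2*35) = 0.0005142857143
term2 = a^2/(8k) = 0.036^2/(8*1.04) = 0.0001557692308
t = rho*dH*1000/dT * (term1 + term2)
t = 894*211*1000/37.0 * (0.0005142857143 + 0.0001557692308)
t = 3416 s

3416


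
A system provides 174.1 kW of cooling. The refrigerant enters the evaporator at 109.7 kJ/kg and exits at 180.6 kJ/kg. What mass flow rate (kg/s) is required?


dh = 180.6 - 109.7 = 70.9 kJ/kg
m_dot = Q / dh = 174.1 / 70.9 = 2.4556 kg/s

2.4556


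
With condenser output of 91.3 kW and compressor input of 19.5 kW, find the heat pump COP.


COP_hp = Q_cond / W
COP_hp = 91.3 / 19.5
COP_hp = 4.682

4.682


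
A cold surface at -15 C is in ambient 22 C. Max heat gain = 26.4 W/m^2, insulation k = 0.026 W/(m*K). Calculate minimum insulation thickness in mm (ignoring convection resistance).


dT = 22 - (-15) = 37 K
thickness = k * dT / q_max * 1000
thickness = 0.026 * 37 / 26.4 * 1000
thickness = 36.4 mm

36.4


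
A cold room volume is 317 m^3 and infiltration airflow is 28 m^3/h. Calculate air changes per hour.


ACH = flow / volume
ACH = 28 / 317
ACH = 0.088

0.088


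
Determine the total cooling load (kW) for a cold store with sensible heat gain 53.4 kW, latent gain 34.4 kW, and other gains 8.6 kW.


Q_total = Q_s + Q_l + Q_misc
Q_total = 53.4 + 34.4 + 8.6
Q_total = 96.4 kW

96.4


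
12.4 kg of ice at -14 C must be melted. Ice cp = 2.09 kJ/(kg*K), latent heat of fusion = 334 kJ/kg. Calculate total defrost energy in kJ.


Sensible heat = cp * dT = 2.09 * 14 = 29.26 kJ/kg
Total per kg = 29.26 + 334 = 363.26 kJ/kg
Q = m * total = 12.4 * 363.26
Q = 4504.4 kJ

4504.4


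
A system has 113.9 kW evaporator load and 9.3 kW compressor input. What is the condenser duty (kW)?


Q_cond = Q_evap + W
Q_cond = 113.9 + 9.3
Q_cond = 123.2 kW

123.2


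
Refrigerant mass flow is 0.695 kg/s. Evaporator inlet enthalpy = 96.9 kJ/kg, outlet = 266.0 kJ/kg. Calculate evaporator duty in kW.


dh = 266.0 - 96.9 = 169.1 kJ/kg
Q_evap = m_dot * dh = 0.695 * 169.1
Q_evap = 117.52 kW

117.52


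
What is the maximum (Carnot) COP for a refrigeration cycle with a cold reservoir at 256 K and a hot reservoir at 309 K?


dT = 309 - 256 = 53 K
COP_carnot = T_cold / dT = 256 / 53
COP_carnot = 4.83

4.83


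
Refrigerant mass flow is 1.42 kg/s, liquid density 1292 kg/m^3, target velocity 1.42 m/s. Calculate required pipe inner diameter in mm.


A = m_dot / (rho * v) = 1.42 / (1292 * 1.42) = 0.000773993808 m^2
d = sqrt(4*A/pi) * 1000
d = 31.4 mm

31.4


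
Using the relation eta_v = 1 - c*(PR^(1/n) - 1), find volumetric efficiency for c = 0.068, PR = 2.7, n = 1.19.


PR^(1/n) = 2.7^(1/1.19) = 2.30404288
eta_v = 1 - 0.068 * (2.30404288 - 1)
eta_v = 0.9113

0.9113


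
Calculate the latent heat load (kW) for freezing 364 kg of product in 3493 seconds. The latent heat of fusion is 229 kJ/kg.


Q_lat = m * h_fg / t
Q_lat = 364 * 229 / 3493
Q_lat = 23.86 kW

23.86


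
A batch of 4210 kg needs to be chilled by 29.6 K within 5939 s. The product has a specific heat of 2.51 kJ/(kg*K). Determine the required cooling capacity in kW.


Q = m * cp * dT / t
Q = 4210 * 2.51 * 29.6 / 5939
Q = 52.666 kW

52.666


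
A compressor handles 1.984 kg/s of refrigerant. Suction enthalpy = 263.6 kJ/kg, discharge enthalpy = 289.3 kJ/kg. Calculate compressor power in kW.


dh = 289.3 - 263.6 = 25.7 kJ/kg
W = m_dot * dh = 1.984 * 25.7 = 50.99 kW

50.99


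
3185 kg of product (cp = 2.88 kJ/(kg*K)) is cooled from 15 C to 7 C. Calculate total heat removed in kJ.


dT = 15 - (7) = 8 K
Q = m * cp * dT = 3185 * 2.88 * 8
Q = 73382 kJ

73382


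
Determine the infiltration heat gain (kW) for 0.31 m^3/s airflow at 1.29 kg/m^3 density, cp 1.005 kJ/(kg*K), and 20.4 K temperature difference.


Q = V_dot * rho * cp * dT
Q = 0.31 * 1.29 * 1.005 * 20.4
Q = 8.199 kW

8.199


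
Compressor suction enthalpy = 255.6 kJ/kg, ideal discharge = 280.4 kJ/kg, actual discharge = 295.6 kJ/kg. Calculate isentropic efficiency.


dh_ideal = 280.4 - 255.6 = 24.8 kJ/kg
dh_actual = 295.6 - 255.6 = 40.0 kJ/kg
eta_s = dh_ideal / dh_actual = 24.8 / 40.0
eta_s = 0.62

0.62


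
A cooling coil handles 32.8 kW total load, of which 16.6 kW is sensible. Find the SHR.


SHR = Q_sensible / Q_total
SHR = 16.6 / 32.8
SHR = 0.506

0.506


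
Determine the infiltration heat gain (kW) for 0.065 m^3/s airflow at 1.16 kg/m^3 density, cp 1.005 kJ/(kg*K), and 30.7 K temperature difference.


Q = V_dot * rho * cp * dT
Q = 0.065 * 1.16 * 1.005 * 30.7
Q = 2.326 kW

2.326


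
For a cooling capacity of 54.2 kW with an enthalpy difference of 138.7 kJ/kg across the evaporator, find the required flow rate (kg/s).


m_dot = Q / dh
m_dot = 54.2 / 138.7
m_dot = 0.3908 kg/s

0.3908


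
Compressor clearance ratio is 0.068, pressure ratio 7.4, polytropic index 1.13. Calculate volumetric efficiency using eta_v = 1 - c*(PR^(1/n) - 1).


PR^(1/n) = 7.4^(1/1.13) = 5.87802746
eta_v = 1 - 0.068 * (5.87802746 - 1)
eta_v = 0.6683

0.6683


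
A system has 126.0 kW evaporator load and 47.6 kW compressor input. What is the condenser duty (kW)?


Q_cond = Q_evap + W
Q_cond = 126.0 + 47.6
Q_cond = 173.6 kW

173.6


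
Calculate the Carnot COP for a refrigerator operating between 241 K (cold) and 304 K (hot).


dT = 304 - 241 = 63 K
COP_carnot = T_cold / dT = 241 / 63
COP_carnot = 3.825

3.825


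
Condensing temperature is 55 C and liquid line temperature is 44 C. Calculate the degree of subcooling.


Subcooling = T_cond - T_liquid
Subcooling = 55 - 44
Subcooling = 11 K

11


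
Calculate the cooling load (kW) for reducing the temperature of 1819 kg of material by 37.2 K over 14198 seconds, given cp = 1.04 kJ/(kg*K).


Q = m * cp * dT / t
Q = 1819 * 1.04 * 37.2 / 14198
Q = 4.957 kW

4.957


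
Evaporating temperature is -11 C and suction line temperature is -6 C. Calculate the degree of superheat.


Superheat = T_suction - T_evap
Superheat = -6 - (-11)
Superheat = 5 K

5


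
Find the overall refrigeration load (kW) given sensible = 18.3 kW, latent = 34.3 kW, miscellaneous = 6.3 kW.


Q_total = Q_s + Q_l + Q_misc
Q_total = 18.3 + 34.3 + 6.3
Q_total = 58.9 kW

58.9


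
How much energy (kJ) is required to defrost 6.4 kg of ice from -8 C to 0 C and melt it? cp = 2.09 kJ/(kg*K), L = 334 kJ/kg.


Sensible heat = cp * dT = 2.09 * 8 = 16.72 kJ/kg
Total per kg = 16.72 + 334 = 350.72 kJ/kg
Q = m * total = 6.4 * 350.72
Q = 2244.6 kJ

2244.6


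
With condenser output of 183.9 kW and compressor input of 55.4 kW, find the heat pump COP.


COP_hp = Q_cond / W
COP_hp = 183.9 / 55.4
COP_hp = 3.319

3.319


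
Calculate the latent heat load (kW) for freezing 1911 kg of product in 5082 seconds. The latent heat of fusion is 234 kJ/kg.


Q_lat = m * h_fg / t
Q_lat = 1911 * 234 / 5082
Q_lat = 87.99 kW

87.99


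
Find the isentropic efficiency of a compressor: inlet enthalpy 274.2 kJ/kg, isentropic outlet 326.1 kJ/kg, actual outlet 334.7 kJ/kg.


dh_ideal = 326.1 - 274.2 = 51.9 kJ/kg
dh_actual = 334.7 - 274.2 = 60.5 kJ/kg
eta_s = dh_ideal / dh_actual = 51.9 / 60.5
eta_s = 0.8579

0.8579


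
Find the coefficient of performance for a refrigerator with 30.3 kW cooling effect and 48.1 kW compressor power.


COP = Q_evap / W
COP = 30.3 / 48.1
COP = 0.63

0.63


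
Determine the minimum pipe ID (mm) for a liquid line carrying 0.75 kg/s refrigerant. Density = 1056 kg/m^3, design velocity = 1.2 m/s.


A = m_dot / (rho * v) = 0.75 / (1056 * 1.2) = 0.0005918560606 m^2
d = sqrt(4*A/pi) * 1000
d = 27.5 mm

27.5


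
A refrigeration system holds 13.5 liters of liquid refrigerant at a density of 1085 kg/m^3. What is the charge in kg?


Charge = V * rho / 1000
Charge = 13.5 * 1085 / 1000
Charge = 14.65 kg

14.65


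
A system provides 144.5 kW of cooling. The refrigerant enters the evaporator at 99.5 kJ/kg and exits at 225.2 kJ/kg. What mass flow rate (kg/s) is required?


dh = 225.2 - 99.5 = 125.7 kJ/kg
m_dot = Q / dh = 144.5 / 125.7 = 1.1496 kg/s

1.1496


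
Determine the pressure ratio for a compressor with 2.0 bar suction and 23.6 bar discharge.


PR = P_high / P_low
PR = 23.6 / 2.0
PR = 11.8

11.8


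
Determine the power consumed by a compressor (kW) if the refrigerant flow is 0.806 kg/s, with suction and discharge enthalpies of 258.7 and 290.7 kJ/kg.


dh = 290.7 - 258.7 = 32.0 kJ/kg
W = m_dot * dh = 0.806 * 32.0 = 25.79 kW

25.79


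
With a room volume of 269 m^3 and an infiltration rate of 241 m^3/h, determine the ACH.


ACH = flow / volume
ACH = 241 / 269
ACH = 0.896

0.896


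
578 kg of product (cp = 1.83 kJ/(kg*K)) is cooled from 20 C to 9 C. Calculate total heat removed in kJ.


dT = 20 - (9) = 11 K
Q = m * cp * dT = 578 * 1.83 * 11
Q = 11635 kJ

11635


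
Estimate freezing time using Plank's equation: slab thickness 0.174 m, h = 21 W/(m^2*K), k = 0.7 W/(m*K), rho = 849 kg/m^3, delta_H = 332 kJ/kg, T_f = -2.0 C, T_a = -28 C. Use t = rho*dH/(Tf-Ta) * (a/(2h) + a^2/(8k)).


dT = -2.0 - (-28) = 26.0 K
term1 = a/(2h) = 0.174/(2*21) = 0.004142857143
term2 = a^2/(8k) = 0.174^2/(8*0.7) = 0.005406428571
t = rho*dH*1000/dT * (term1 + term2)
t = 849*332*1000/26.0 * (0.004142857143 + 0.005406428571)
t = 103525 s

103525


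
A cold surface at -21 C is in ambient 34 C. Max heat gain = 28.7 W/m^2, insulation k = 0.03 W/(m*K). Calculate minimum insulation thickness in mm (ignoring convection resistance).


dT = 34 - (-21) = 55 K
thickness = k * dT / q_max * 1000
thickness = 0.03 * 55 / 28.7 * 1000
thickness = 57.5 mm

57.5


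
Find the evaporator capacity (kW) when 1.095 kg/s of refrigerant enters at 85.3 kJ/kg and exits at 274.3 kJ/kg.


dh = 274.3 - 85.3 = 189.0 kJ/kg
Q_evap = m_dot * dh = 1.095 * 189.0
Q_evap = 206.96 kW

206.96


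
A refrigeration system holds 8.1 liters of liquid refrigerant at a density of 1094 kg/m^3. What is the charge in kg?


Charge = V * rho / 1000
Charge = 8.1 * 1094 / 1000
Charge = 8.86 kg

8.86


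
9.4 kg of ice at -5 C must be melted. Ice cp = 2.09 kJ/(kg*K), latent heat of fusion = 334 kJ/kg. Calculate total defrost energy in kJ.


Sensible heat = cp * dT = 2.09 * 5 = 10.45 kJ/kg
Total per kg = 10.45 + 334 = 344.45 kJ/kg
Q = m * total = 9.4 * 344.45
Q = 3237.8 kJ

3237.8


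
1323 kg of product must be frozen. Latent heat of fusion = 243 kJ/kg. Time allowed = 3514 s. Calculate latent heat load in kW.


Q_lat = m * h_fg / t
Q_lat = 1323 * 243 / 3514
Q_lat = 91.49 kW

91.49


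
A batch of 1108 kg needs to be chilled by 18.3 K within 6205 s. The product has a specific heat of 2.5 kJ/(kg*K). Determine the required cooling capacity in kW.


Q = m * cp * dT / t
Q = 1108 * 2.5 * 18.3 / 6205
Q = 8.169 kW

8.169


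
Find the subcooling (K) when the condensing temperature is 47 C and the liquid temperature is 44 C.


Subcooling = T_cond - T_liquid
Subcooling = 47 - 44
Subcooling = 3 K

3


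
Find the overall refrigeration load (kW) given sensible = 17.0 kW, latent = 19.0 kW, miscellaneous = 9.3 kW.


Q_total = Q_s + Q_l + Q_misc
Q_total = 17.0 + 19.0 + 9.3
Q_total = 45.3 kW

45.3


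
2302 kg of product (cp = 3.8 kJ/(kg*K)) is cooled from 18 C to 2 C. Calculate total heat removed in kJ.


dT = 18 - (2) = 16 K
Q = m * cp * dT = 2302 * 3.8 * 16
Q = 139962 kJ

139962


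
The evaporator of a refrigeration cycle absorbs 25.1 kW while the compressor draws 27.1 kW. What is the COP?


COP = Q_evap / W
COP = 25.1 / 27.1
COP = 0.926

0.926


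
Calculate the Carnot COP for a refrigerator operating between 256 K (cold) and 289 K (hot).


dT = 289 - 256 = 33 K
COP_carnot = T_cold / dT = 256 / 33
COP_carnot = 7.758

7.758


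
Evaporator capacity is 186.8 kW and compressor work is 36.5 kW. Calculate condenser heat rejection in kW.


Q_cond = Q_evap + W
Q_cond = 186.8 + 36.5
Q_cond = 223.3 kW

223.3


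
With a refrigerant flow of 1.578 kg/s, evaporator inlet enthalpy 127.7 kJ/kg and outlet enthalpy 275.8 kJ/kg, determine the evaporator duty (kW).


dh = 275.8 - 127.7 = 148.1 kJ/kg
Q_evap = m_dot * dh = 1.578 * 148.1
Q_evap = 233.7 kW

233.7


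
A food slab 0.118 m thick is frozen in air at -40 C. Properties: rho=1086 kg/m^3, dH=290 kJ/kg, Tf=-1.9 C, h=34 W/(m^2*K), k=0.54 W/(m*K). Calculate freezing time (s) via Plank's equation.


dT = -1.9 - (-40) = 38.1 K
term1 = a/(2h) = 0.118/(2*34) = 0.001735294118
term2 = a^2/(8k) = 0.118^2/(8*0.54) = 0.003223148148
t = rho*dH*1000/dT * (term1 + term2)
t = 1086*290*1000/38.1 * (0.001735294118 + 0.003223148148)
t = 40987 s

40987


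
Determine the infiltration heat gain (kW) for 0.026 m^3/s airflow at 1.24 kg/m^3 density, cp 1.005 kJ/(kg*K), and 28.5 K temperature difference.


Q = V_dot * rho * cp * dT
Q = 0.026 * 1.24 * 1.005 * 28.5
Q = 0.923 kW

0.923


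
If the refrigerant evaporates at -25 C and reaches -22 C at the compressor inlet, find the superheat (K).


Superheat = T_suction - T_evap
Superheat = -22 - (-25)
Superheat = 3 K

3


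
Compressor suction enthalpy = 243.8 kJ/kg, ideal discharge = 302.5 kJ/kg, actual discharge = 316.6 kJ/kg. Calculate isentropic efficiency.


dh_ideal = 302.5 - 243.8 = 58.7 kJ/kg
dh_actual = 316.6 - 243.8 = 72.8 kJ/kg
eta_s = dh_ideal / dh_actual = 58.7 / 72.8
eta_s = 0.8063

0.8063


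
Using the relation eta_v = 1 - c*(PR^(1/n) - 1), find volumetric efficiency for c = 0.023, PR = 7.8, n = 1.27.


PR^(1/n) = 7.8^(1/1.27) = 5.04007147
eta_v = 1 - 0.023 * (5.04007147 - 1)
eta_v = 0.9071

0.9071


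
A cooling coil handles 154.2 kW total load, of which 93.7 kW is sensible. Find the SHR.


SHR = Q_sensible / Q_total
SHR = 93.7 / 154.2
SHR = 0.608

0.608


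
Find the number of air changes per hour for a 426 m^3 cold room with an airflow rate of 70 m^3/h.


ACH = flow / volume
ACH = 70 / 426
ACH = 0.164

0.164


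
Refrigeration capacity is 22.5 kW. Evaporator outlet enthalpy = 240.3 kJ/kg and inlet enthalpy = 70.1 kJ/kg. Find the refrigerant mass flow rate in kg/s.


dh = 240.3 - 70.1 = 170.2 kJ/kg
m_dot = Q / dh = 22.5 / 170.2 = 0.1322 kg/s

0.1322


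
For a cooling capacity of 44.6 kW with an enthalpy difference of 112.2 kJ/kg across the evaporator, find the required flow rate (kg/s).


m_dot = Q / dh
m_dot = 44.6 / 112.2
m_dot = 0.3975 kg/s

0.3975


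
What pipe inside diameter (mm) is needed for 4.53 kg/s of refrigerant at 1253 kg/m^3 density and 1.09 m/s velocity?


A = m_dot / (rho * v) = 4.53 / (1253 * 1.09) = 0.003316810297 m^2
d = sqrt(4*A/pi) * 1000
d = 65.0 mm

65.0


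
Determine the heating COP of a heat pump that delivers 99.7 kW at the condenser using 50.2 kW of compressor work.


COP_hp = Q_cond / W
COP_hp = 99.7 / 50.2
COP_hp = 1.986

1.986


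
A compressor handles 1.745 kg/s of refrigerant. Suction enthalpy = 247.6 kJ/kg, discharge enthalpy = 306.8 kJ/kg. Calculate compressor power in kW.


dh = 306.8 - 247.6 = 59.2 kJ/kg
W = m_dot * dh = 1.745 * 59.2 = 103.3 kW

103.3


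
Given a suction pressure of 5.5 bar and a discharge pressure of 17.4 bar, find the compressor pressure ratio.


PR = P_high / P_low
PR = 17.4 / 5.5
PR = 3.164

3.164


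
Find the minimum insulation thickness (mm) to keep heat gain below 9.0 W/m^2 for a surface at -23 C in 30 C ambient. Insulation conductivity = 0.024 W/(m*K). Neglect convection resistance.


dT = 30 - (-23) = 53 K
thickness = k * dT / q_max * 1000
thickness = 0.024 * 53 / 9.0 * 1000
thickness = 141.3 mm

141.3


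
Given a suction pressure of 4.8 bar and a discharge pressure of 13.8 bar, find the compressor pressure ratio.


PR = P_high / P_low
PR = 13.8 / 4.8
PR = 2.875

2.875


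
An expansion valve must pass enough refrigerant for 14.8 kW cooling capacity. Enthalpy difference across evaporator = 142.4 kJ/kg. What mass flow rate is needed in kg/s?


m_dot = Q / dh
m_dot = 14.8 / 142.4
m_dot = 0.1039 kg/s

0.1039


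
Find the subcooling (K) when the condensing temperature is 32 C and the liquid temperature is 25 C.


Subcooling = T_cond - T_liquid
Subcooling = 32 - 25
Subcooling = 7 K

7


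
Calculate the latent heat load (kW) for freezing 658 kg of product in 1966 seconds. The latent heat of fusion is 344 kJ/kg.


Q_lat = m * h_fg / t
Q_lat = 658 * 344 / 1966
Q_lat = 115.13 kW

115.13


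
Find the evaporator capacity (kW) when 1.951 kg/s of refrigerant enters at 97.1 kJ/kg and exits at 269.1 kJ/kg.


dh = 269.1 - 97.1 = 172.0 kJ/kg
Q_evap = m_dot * dh = 1.951 * 172.0
Q_evap = 335.57 kW

335.57


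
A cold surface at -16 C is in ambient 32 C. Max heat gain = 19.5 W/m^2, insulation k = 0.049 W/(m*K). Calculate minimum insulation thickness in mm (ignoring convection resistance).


dT = 32 - (-16) = 48 K
thickness = k * dT / q_max * 1000
thickness = 0.049 * 48 / 19.5 * 1000
thickness = 120.6 mm

120.6


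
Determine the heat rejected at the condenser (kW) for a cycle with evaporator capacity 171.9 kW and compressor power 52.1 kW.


Q_cond = Q_evap + W
Q_cond = 171.9 + 52.1
Q_cond = 224.0 kW

224.0


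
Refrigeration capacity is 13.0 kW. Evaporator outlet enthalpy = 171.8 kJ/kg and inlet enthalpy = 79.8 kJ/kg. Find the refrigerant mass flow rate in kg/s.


dh = 171.8 - 79.8 = 92.0 kJ/kg
m_dot = Q / dh = 13.0 / 92.0 = 0.1413 kg/s

0.1413


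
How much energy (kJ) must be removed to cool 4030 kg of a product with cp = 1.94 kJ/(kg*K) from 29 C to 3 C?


dT = 29 - (3) = 26 K
Q = m * cp * dT = 4030 * 1.94 * 26
Q = 203273 kJ

203273


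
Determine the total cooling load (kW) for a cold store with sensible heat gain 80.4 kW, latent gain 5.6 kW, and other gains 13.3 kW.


Q_total = Q_s + Q_l + Q_misc
Q_total = 80.4 + 5.6 + 13.3
Q_total = 99.3 kW

99.3


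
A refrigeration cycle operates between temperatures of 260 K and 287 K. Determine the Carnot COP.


dT = 287 - 260 = 27 K
COP_carnot = T_cold / dT = 260 / 27
COP_carnot = 9.63

9.63


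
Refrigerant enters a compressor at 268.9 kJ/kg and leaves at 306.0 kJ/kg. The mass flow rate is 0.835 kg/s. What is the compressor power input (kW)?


dh = 306.0 - 268.9 = 37.1 kJ/kg
W = m_dot * dh = 0.835 * 37.1 = 30.98 kW

30.98


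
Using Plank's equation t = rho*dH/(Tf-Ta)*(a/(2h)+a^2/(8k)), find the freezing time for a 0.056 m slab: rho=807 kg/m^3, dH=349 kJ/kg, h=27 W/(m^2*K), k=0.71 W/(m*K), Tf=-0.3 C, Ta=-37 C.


dT = -0.3 - (-37) = 36.7 K
term1 = a/(2h) = 0.056/(2*27) = 0.001037037037
term2 = a^2/(8k) = 0.056^2/(8*0.71) = 0.0005521126761
t = rho*dH*1000/dT * (term1 + term2)
t = 807*349*1000/36.7 * (0.001037037037 + 0.0005521126761)
t = 12195 s

12195


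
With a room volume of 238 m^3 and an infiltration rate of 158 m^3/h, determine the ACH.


ACH = flow / volume
ACH = 158 / 238
ACH = 0.664

0.664


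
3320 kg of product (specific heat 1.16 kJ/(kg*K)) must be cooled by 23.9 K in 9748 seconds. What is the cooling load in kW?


Q = m * cp * dT / t
Q = 3320 * 1.16 * 23.9 / 9748
Q = 9.442 kW

9.442


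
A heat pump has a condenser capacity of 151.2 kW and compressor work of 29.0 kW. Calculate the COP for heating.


COP_hp = Q_cond / W
COP_hp = 151.2 / 29.0
COP_hp = 5.214

5.214


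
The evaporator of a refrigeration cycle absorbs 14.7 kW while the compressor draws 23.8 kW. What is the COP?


COP = Q_evap / W
COP = 14.7 / 23.8
COP = 0.618

0.618


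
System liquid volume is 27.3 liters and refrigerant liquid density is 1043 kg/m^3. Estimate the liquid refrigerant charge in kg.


Charge = V * rho / 1000
Charge = 27.3 * 1043 / 1000
Charge = 28.47 kg

28.47


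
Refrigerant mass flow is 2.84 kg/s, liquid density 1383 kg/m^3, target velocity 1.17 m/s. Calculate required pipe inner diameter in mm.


A = m_dot / (rho * v) = 2.84 / (1383 * 1.17) = 0.001755134076 m^2
d = sqrt(4*A/pi) * 1000
d = 47.3 mm

47.3


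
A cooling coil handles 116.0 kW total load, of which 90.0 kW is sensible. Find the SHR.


SHR = Q_sensible / Q_total
SHR = 90.0 / 116.0
SHR = 0.776

0.776


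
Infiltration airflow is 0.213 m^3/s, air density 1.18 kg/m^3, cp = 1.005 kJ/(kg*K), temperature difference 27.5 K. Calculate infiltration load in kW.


Q = V_dot * rho * cp * dT
Q = 0.213 * 1.18 * 1.005 * 27.5
Q = 6.946 kW

6.946


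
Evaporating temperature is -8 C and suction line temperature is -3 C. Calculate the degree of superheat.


Superheat = T_suction - T_evap
Superheat = -3 - (-8)
Superheat = 5 K

5


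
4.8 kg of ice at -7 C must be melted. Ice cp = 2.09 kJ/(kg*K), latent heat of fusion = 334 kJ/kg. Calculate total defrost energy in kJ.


Sensible heat = cp * dT = 2.09 * 7 = 14.63 kJ/kg
Total per kg = 14.63 + 334 = 348.63 kJ/kg
Q = m * total = 4.8 * 348.63
Q = 1673.4 kJ

1673.4


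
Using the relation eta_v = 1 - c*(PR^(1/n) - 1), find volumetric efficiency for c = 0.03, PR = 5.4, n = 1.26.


PR^(1/n) = 5.4^(1/1.26) = 3.81298317
eta_v = 1 - 0.03 * (3.81298317 - 1)
eta_v = 0.9156

0.9156


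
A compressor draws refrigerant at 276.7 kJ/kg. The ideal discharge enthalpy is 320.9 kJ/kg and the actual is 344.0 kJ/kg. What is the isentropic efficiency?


dh_ideal = 320.9 - 276.7 = 44.2 kJ/kg
dh_actual = 344.0 - 276.7 = 67.3 kJ/kg
eta_s = dh_ideal / dh_actual = 44.2 / 67.3
eta_s = 0.6568

0.6568


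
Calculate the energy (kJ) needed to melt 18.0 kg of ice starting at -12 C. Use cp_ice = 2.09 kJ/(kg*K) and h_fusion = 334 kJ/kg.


Sensible heat = cp * dT = 2.09 * 12 = 25.08 kJ/kg
Total per kg = 25.08 + 334 = 359.08 kJ/kg
Q = m * total = 18.0 * 359.08
Q = 6463.4 kJ

6463.4


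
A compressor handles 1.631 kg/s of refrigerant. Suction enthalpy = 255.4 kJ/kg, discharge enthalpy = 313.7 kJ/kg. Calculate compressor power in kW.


dh = 313.7 - 255.4 = 58.3 kJ/kg
W = m_dot * dh = 1.631 * 58.3 = 95.09 kW

95.09


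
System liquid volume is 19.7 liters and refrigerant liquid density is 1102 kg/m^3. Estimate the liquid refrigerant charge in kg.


Charge = V * rho / 1000
Charge = 19.7 * 1102 / 1000
Charge = 21.71 kg

21.71


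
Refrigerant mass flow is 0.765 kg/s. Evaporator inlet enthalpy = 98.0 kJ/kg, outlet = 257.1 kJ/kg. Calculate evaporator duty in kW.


dh = 257.1 - 98.0 = 159.1 kJ/kg
Q_evap = m_dot * dh = 0.765 * 159.1
Q_evap = 121.71 kW

121.71


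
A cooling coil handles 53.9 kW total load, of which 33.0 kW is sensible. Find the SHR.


SHR = Q_sensible / Q_total
SHR = 33.0 / 53.9
SHR = 0.612

0.612


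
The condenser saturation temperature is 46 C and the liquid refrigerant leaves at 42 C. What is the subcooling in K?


Subcooling = T_cond - T_liquid
Subcooling = 46 - 42
Subcooling = 4 K

4


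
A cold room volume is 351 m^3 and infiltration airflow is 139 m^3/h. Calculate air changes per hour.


ACH = flow / volume
ACH = 139 / 351
ACH = 0.396

0.396


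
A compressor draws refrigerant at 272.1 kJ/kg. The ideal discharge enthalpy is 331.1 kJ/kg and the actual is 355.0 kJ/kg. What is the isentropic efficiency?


dh_ideal = 331.1 - 272.1 = 59.0 kJ/kg
dh_actual = 355.0 - 272.1 = 82.9 kJ/kg
eta_s = dh_ideal / dh_actual = 59.0 / 82.9
eta_s = 0.7117

0.7117


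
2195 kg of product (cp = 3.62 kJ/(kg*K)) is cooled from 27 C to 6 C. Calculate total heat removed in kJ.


dT = 27 - (6) = 21 K
Q = m * cp * dT = 2195 * 3.62 * 21
Q = 166864 kJ

166864


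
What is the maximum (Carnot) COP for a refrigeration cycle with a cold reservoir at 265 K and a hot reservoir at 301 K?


dT = 301 - 265 = 36 K
COP_carnot = T_cold / dT = 265 / 36
COP_carnot = 7.361

7.361


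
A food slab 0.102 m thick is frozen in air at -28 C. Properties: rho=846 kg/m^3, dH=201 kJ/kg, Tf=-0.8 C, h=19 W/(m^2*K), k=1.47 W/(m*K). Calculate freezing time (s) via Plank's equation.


dT = -0.8 - (-28) = 27.2 K
term1 = a/(2h) = 0.102/(2*19) = 0.002684210526
term2 = a^2/(8k) = 0.102^2/(8*1.47) = 0.0008846938776
t = rho*dH*1000/dT * (term1 + term2)
t = 846*201*1000/27.2 * (0.002684210526 + 0.0008846938776)
t = 22312 s

22312


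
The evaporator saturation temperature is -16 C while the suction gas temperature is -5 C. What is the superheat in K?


Superheat = T_suction - T_evap
Superheat = -5 - (-16)
Superheat = 11 K

11


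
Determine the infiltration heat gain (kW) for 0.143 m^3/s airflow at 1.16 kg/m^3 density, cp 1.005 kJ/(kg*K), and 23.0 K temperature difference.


Q = V_dot * rho * cp * dT
Q = 0.143 * 1.16 * 1.005 * 23.0
Q = 3.834 kW

3.834


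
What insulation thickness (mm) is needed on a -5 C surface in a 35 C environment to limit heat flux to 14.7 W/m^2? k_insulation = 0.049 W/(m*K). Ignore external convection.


dT = 35 - (-5) = 40 K
thickness = k * dT / q_max * 1000
thickness = 0.049 * 40 / 14.7 * 1000
thickness = 133.3 mm

133.3


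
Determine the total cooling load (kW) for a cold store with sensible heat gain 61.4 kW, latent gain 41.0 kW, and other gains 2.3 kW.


Q_total = Q_s + Q_l + Q_misc
Q_total = 61.4 + 41.0 + 2.3
Q_total = 104.7 kW

104.7


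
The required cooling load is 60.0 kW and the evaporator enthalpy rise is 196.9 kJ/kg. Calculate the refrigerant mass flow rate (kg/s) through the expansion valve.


m_dot = Q / dh
m_dot = 60.0 / 196.9
m_dot = 0.3047 kg/s

0.3047


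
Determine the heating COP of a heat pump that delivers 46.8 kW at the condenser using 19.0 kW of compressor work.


COP_hp = Q_cond / W
COP_hp = 46.8 / 19.0
COP_hp = 2.463

2.463


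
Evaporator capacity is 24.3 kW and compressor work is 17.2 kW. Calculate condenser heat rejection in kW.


Q_cond = Q_evap + W
Q_cond = 24.3 + 17.2
Q_cond = 41.5 kW

41.5


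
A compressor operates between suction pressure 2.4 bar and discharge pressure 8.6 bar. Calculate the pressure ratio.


PR = P_high / P_low
PR = 8.6 / 2.4
PR = 3.583

3.583


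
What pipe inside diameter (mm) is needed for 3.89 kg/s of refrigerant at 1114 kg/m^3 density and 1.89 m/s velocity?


A = m_dot / (rho * v) = 3.89 / (1114 * 1.89) = 0.001847577252 m^2
d = sqrt(4*A/pi) * 1000
d = 48.5 mm

48.5


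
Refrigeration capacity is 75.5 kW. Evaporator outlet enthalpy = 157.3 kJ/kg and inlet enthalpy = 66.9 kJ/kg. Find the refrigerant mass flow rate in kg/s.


dh = 157.3 - 66.9 = 90.4 kJ/kg
m_dot = Q / dh = 75.5 / 90.4 = 0.8352 kg/s

0.8352


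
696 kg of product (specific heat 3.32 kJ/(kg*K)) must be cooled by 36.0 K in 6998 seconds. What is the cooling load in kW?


Q = m * cp * dT / t
Q = 696 * 3.32 * 36.0 / 6998
Q = 11.887 kW

11.887


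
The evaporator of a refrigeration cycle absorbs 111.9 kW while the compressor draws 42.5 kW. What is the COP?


COP = Q_evap / W
COP = 111.9 / 42.5
COP = 2.633

2.633


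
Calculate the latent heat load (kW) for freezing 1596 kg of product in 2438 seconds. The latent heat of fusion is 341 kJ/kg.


Q_lat = m * h_fg / t
Q_lat = 1596 * 341 / 2438
Q_lat = 223.23 kW

223.23


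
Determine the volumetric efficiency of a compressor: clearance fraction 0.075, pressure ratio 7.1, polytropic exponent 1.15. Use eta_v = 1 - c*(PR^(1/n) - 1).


PR^(1/n) = 7.1^(1/1.15) = 5.49825213
eta_v = 1 - 0.075 * (5.49825213 - 1)
eta_v = 0.6626

0.6626


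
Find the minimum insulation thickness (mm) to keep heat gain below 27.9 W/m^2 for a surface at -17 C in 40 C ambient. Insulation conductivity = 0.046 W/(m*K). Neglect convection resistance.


dT = 40 - (-17) = 57 K
thickness = k * dT / q_max * 1000
thickness = 0.046 * 57 / 27.9 * 1000
thickness = 94.0 mm

94.0


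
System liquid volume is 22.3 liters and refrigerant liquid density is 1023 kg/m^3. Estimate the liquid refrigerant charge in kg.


Charge = V * rho / 1000
Charge = 22.3 * 1023 / 1000
Charge = 22.81 kg

22.81


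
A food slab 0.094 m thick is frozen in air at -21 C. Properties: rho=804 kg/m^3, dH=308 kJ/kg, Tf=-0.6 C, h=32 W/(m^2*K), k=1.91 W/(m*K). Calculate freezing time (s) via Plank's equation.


dT = -0.6 - (-21) = 20.4 K
term1 = a/(2h) = 0.094/(2*32) = 0.00146875
term2 = a^2/(8k) = 0.094^2/(8*1.91) = 0.0005782722513
t = rho*dH*1000/dT * (term1 + term2)
t = 804*308*1000/20.4 * (0.00146875 + 0.0005782722513)
t = 24848 s

24848


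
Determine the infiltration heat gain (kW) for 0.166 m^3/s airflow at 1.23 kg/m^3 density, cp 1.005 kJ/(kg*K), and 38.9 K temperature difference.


Q = V_dot * rho * cp * dT
Q = 0.166 * 1.23 * 1.005 * 38.9
Q = 7.982 kW

7.982


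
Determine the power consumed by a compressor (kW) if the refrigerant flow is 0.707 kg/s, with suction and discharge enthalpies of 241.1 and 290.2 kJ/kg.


dh = 290.2 - 241.1 = 49.1 kJ/kg
W = m_dot * dh = 0.707 * 49.1 = 34.71 kW

34.71


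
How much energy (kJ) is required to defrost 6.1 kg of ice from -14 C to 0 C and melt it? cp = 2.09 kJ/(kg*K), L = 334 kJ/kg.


Sensible heat = cp * dT = 2.09 * 14 = 29.26 kJ/kg
Total per kg = 29.26 + 334 = 363.26 kJ/kg
Q = m * total = 6.1 * 363.26
Q = 2215.9 kJ

2215.9


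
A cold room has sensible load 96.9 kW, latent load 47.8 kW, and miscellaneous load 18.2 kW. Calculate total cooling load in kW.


Q_total = Q_s + Q_l + Q_misc
Q_total = 96.9 + 47.8 + 18.2
Q_total = 162.9 kW

162.9


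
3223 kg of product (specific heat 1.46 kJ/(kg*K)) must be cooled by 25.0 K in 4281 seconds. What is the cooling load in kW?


Q = m * cp * dT / t
Q = 3223 * 1.46 * 25.0 / 4281
Q = 27.479 kW

27.479


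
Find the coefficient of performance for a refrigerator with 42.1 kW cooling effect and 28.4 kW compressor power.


COP = Q_evap / W
COP = 42.1 / 28.4
COP = 1.482

1.482


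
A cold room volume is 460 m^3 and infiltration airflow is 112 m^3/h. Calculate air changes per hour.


ACH = flow / volume
ACH = 112 / 460
ACH = 0.243

0.243


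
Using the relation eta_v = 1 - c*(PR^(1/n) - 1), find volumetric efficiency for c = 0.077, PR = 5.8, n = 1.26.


PR^(1/n) = 5.8^(1/1.26) = 4.03548031
eta_v = 1 - 0.077 * (4.03548031 - 1)
eta_v = 0.7663

0.7663


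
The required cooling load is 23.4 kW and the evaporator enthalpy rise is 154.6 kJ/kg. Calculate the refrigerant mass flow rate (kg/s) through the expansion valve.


m_dot = Q / dh
m_dot = 23.4 / 154.6
m_dot = 0.1514 kg/s

0.1514


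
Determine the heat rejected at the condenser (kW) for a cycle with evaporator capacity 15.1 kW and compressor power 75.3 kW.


Q_cond = Q_evap + W
Q_cond = 15.1 + 75.3
Q_cond = 90.4 kW

90.4


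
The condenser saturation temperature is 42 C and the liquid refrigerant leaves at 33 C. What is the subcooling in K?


Subcooling = T_cond - T_liquid
Subcooling = 42 - 33
Subcooling = 9 K

9


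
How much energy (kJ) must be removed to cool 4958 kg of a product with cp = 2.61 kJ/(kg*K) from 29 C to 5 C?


dT = 29 - (5) = 24 K
Q = m * cp * dT = 4958 * 2.61 * 24
Q = 310569 kJ

310569


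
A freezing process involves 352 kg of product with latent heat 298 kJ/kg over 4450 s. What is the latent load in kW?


Q_lat = m * h_fg / t
Q_lat = 352 * 298 / 4450
Q_lat = 23.57 kW

23.57


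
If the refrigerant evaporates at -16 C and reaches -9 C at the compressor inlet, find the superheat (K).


Superheat = T_suction - T_evap
Superheat = -9 - (-16)
Superheat = 7 K

7


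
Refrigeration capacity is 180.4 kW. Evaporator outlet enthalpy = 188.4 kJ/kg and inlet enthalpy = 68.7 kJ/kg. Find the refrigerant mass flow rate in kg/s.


dh = 188.4 - 68.7 = 119.7 kJ/kg
m_dot = Q / dh = 180.4 / 119.7 = 1.5071 kg/s

1.5071


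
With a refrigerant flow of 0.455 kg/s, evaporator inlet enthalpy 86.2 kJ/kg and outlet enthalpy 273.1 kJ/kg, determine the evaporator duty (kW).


dh = 273.1 - 86.2 = 186.9 kJ/kg
Q_evap = m_dot * dh = 0.455 * 186.9
Q_evap = 85.04 kW

85.04
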